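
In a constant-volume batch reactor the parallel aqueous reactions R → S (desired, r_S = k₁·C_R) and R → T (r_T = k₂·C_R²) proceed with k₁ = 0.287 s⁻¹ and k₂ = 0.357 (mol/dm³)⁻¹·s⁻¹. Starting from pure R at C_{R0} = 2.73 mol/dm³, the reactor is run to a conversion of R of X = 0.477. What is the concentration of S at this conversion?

C_R = C_{R0}(1−X) = 1.428 mol/dm³.
Along a PFR/batch, dC_S/dC_R = −r_S/(r_S+r_T) = −k₁/(k₁+k₂·C_R).
Integrating from C_{R0} to C_R: C_S = (0.287/0.357)·ln[(0.287+0.357·2.73)/(0.287+0.357·1.43)] = 0.8039·ln(1.262/0.7967) = 0.3695 mol/dm³.

0.370 mol/dm³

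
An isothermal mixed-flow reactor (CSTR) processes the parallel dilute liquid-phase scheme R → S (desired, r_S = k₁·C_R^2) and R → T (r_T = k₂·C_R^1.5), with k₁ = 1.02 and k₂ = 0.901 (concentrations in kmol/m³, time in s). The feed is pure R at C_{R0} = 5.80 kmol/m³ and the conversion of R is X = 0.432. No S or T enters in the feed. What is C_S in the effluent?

Exit C_R = C_{R0}(1−X) = 5.80×0.568 = 3.294 kmol/m³.
In a CSTR the entire volume is at exit conditions, so r_S = 1.02×3.294^2 = 11.07 and r_T = 0.901×3.294^1.5 = 5.388.
Fraction of consumed R going to S: r_S/(r_S+r_T) = 0.6726.
C_S = 0.6726·C_{R0}·X = 0.6726×5.80×0.432 = 1.69 kmol/m³.

1.69 kmol/m³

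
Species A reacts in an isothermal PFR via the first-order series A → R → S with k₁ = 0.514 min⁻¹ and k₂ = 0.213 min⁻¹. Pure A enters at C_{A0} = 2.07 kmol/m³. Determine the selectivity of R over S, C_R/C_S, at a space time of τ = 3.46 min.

Solving the coupled first-order balances gives C_R(τ) = [k₁/(k₂−k₁)]·C_{A0}·(e^(−k₁τ) − e^(−k₂τ)).
e^(−k₁τ) = e^(−0.514×3.46) = e^(−1.778) = 0.1689; e^(−k₂τ) = e^(−0.7370) = 0.4786.
C_R = 0.514×2.07/(0.213−0.514) × (0.1689−0.4786) = (-3.535)×(-0.3097) = 1.095 kmol/m³.
C_A = C_{A0}e^(−k₁τ) = 0.3496 kmol/m³, so C_S = C_{A0}−C_A−C_R = 0.6258 kmol/m³; C_R/C_S = 1.75.

1.75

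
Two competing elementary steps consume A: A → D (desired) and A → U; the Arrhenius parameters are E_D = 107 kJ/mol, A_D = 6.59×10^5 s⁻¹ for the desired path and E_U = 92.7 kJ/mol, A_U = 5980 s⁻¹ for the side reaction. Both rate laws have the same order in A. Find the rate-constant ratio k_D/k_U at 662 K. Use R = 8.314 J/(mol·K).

8.20

Since both paths have the same order in A, the concentration cancels and S_{D/U} = k_D/k_U = (A_D/A_U)·exp[(E_U−E_D)/(RT)].
(E_U−E_D)/(RT) = (92.7−107)×10³/(8.314×662) = -14300/5504 = -2.598.
k_D/k_U = (6.59×10^5/5980)·exp(-2.598) = 110.2 × 0.07441 = 8.20.
Since E_D > E_U, raising the temperature improves selectivity toward D.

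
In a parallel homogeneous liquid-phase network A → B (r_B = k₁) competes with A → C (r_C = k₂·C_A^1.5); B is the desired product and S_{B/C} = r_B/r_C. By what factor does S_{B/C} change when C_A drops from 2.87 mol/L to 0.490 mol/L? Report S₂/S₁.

S_{B/C} = (k₁/k₂)·C_A^-1.5, so S₂/S₁ = (C_{A,2}/C_{A,1})^-1.5.
= (0.490/2.87)^(-1.5) = (0.1707)^(-1.5) = 14.2.
Selectivity toward B rises as C_A falls — low-concentration operation is favoured.

14.2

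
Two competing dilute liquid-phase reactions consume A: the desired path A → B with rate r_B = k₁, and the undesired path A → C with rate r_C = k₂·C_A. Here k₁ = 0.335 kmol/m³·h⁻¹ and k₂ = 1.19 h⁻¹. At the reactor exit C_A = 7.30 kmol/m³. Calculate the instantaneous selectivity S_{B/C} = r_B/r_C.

S_{B/C} = r_B/r_C = (k₁)/(k₂·C_A) = (k₁/k₂)·C_A⁻¹.
= (0.335) / (1.19×7.300) = 0.3350/8.687 = 0.0386.

0.0386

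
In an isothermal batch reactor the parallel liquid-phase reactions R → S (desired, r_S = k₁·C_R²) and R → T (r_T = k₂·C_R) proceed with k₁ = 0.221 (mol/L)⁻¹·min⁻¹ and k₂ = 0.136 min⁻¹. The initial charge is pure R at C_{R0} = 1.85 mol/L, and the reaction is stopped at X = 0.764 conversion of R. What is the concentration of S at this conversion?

C_R = C_{R0}(1−X) = 0.4366 mol/L.
Along a PFR/batch, dC_T/dC_R = −r_T/(r_S+r_T) = −k₂/(k₂+k₁·C_R).
Integrating from C_{R0} to C_R: C_T = (0.136/0.221)·ln[(0.136+0.221·1.85)/(0.136+0.221·0.437)] = 0.6154·ln(0.5449/0.2325) = 0.5241 mol/L.
Then C_S = (C_{R0}−C_R) − C_T = 1.413 − 0.5241 = 0.8893 mol/L.

0.889 mol/L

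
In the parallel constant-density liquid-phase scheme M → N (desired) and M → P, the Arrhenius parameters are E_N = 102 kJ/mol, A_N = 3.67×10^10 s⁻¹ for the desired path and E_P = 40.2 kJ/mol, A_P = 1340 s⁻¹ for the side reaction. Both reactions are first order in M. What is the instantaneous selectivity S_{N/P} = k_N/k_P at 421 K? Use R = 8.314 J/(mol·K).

k_N/k_P = (A_N/A_P)·exp[−(E_N−E_P)/(RT)] = (A_N/A_P)·exp[(E_P−E_N)/(RT)].
(E_P−E_N)/(RT) = (40.2−102)×10³/(8.314×421) = -61800/3500 = -17.66.
k_N/k_P = (3.67×10^10/1340)·exp(-17.66) = 2.739×10^7 × 2.148×10^-8 = 0.588.

0.588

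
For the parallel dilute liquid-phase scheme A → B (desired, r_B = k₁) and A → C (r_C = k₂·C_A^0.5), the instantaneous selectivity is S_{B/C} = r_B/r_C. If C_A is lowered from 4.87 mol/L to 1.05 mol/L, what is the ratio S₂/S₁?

2.15

S_{B/C} = (k₁/k₂)·C_A^-0.5, so S₂/S₁ = (C_{A,2}/C_{A,1})^-0.5.
= (1.05/4.87)^(-0.5) = (0.2156)^(-0.5) = 2.15.
Selectivity toward B rises as C_A falls — low-concentration operation is favoured.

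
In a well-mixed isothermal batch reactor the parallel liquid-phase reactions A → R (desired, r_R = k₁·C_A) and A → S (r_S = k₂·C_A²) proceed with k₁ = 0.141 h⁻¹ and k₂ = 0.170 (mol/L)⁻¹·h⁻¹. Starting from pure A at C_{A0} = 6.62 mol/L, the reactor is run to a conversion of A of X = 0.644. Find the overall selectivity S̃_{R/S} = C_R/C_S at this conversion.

C_A = C_{A0}(1−X) = 2.357 mol/L.
Along a PFR/batch, dC_R/dC_A = −r_R/(r_R+r_S) = −k₁/(k₁+k₂·C_A).
Integrating from C_{A0} to C_A: C_R = (0.141/0.170)·ln[(0.141+0.170·6.62)/(0.141+0.170·2.36)] = 0.8294·ln(1.266/0.5416) = 0.7044 mol/L.
C_S = (C_{A0}−C_A)−C_R = 3.559 mol/L; S̃_{R/S} = 0.7044/3.559 = 0.198.

0.198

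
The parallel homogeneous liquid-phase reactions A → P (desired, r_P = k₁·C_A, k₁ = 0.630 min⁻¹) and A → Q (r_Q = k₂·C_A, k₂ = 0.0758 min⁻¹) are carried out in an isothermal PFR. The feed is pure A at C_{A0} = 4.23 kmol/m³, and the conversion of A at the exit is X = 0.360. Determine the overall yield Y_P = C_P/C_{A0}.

0.321

C_A = C_{A0}(1−X) = 2.707 kmol/m³.
Both paths are first order in A, so the instantaneous fraction to P is constant: dC_P/d(−C_A) = k₁/(k₁+k₂) = 0.8926.
C_P = 0.8926·(C_{A0}−C_A) = 0.8926×1.523 = 1.36 kmol/m³.
Y_P = C_P/C_{A0} = 1.359/4.23 = 0.321.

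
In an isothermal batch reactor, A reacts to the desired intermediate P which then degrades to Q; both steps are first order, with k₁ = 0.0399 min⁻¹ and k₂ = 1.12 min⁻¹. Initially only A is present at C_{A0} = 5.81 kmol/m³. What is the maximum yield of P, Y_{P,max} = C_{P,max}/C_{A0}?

At the optimum, C_{P,max}/C_{A0} = (k₁/k₂)^[k₂/(k₂−k₁)].
= (0.0399/1.12)^(1.12/(1.12−0.0399)) = (0.03562)^(1.037) = 0.03150.

0.0315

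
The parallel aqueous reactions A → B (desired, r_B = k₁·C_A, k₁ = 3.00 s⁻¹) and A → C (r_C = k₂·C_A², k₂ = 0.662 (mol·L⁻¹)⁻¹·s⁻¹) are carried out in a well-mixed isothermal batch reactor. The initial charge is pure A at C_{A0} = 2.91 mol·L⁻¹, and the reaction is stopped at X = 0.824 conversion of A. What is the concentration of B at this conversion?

1.76 mol·L⁻¹

C_A = C_{A0}(1−X) = 0.5122 mol·L⁻¹.
Along a PFR/batch, dC_B/dC_A = −r_B/(r_B+r_C) = −k₁/(k₁+k₂·C_A).
Integrating from C_{A0} to C_A: C_B = (3.00/0.662)·ln[(3.00+0.662·2.91)/(3.00+0.662·0.512)] = 4.532·ln(4.926/3.339) = 1.763 mol·L⁻¹.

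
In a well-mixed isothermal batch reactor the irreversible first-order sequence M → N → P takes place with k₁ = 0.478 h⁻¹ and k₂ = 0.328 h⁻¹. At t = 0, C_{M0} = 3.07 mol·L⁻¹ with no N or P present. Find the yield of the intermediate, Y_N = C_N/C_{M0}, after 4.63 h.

For first-order series with pure M initially, C_N(t) = k₁C_{M0}/(k₂−k₁)·(e^(−k₁t) − e^(−k₂t)).
e^(−k₁t) = e^(−0.478×4.63) = e^(−2.213) = 0.1094; e^(−k₂t) = e^(−1.519) = 0.2190.
C_N = 0.478×3.07/(0.328−0.478) × (0.1094−0.2190) = (-9.783)×(-0.1097) = 1.073 mol·L⁻¹.
Y_N = C_N/C_{M0} = 1.073/3.07 = 0.349.

0.349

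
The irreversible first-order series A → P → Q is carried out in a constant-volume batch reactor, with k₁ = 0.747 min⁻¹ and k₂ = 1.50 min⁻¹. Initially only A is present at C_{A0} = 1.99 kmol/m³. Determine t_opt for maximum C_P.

The intermediate peaks when r₁ = r₂, i.e. k₁e^(−k₁t) = k₂e^(−k₂t), giving t_opt = ln(k₂/k₁)/(k₂−k₁).
= ln(1.50/0.747)/(1.50−0.747) = ln(2.008)/0.7530 = 0.6972/0.7530 = 0.926 min.

0.926 min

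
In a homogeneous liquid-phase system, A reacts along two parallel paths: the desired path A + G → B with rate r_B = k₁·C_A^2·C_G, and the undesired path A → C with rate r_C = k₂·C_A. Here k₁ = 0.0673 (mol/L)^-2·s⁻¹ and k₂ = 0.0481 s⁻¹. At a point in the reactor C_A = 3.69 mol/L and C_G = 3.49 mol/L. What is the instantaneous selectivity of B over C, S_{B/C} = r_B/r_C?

18.0

S_{B/C} = r_B/r_C = (k₁·C_A^2·C_G)/(k₂·C_A) = (k₁/k₂)·C_A·C_G.
= (0.0673×3.690^2×3.490) / (0.0481×3.690) = 3.198/0.1775 = 18.0.
Since the desired path is higher order in A, keeping C_A high (PFR or concentrated feed) favours B.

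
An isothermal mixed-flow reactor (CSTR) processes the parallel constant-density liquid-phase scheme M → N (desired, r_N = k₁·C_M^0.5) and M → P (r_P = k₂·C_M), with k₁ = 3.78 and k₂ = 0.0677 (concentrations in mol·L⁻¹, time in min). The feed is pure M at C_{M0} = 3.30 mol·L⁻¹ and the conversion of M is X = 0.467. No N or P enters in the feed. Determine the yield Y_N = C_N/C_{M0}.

0.456

Exit C_M = C_{M0}(1−X) = 3.30×0.533 = 1.759 mol·L⁻¹.
A CSTR operates uniformly at the exit composition, giving r_N = 5.013 and r_P = 0.1191 (each k·C_M^n at C_M = 1.759).
Fraction of consumed M going to N: r_N/(r_N+r_P) = 0.9768.
C_N = 0.9768·C_{M0}·X = 0.9768×3.30×0.467 = 1.51 mol·L⁻¹; Y_N = C_N/C_{M0} = 0.456.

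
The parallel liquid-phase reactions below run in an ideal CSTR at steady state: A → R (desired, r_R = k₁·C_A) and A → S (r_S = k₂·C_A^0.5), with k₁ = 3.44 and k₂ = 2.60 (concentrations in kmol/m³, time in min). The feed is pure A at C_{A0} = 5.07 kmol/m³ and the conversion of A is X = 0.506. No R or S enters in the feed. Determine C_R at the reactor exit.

Exit C_A = C_{A0}(1−X) = 5.07×0.494 = 2.505 kmol/m³.
Rates in a CSTR are evaluated at the outlet concentration: r_R = 3.44×2.505 = 8.616, r_S = 2.60×2.505^0.5 = 4.115.
Fraction of consumed A going to R: r_R/(r_R+r_S) = 0.6768.
C_R = 0.6768·C_{A0}·X = 0.6768×5.07×0.506 = 1.74 kmol/m³.

1.74 kmol/m³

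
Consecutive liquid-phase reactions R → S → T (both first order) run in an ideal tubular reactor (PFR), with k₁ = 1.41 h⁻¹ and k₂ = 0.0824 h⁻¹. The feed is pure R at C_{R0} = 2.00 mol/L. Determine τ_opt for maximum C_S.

2.14 h

For first-order series the maximum of C_S occurs at τ_opt = ln(k₂/k₁)/(k₂−k₁).
= ln(0.0824/1.41)/(0.0824−1.41) = ln(0.05844)/-1.328 = -2.840/-1.328 = 2.14 h.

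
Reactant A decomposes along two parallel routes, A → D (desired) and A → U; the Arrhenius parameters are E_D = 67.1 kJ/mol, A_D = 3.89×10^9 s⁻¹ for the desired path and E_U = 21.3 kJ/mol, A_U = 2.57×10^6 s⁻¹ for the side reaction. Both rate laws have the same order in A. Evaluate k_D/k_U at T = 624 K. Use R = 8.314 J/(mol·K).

0.222

Since both paths have the same order in A, the concentration cancels and S_{D/U} = k_D/k_U = (A_D/A_U)·exp[(E_U−E_D)/(RT)].
(E_U−E_D)/(RT) = (21.3−67.1)×10³/(8.314×624) = -45800/5188 = -8.828.
k_D/k_U = (3.89×10^9/2.57×10^6)·exp(-8.828) = 1514 × 1.465×10^-4 = 0.222.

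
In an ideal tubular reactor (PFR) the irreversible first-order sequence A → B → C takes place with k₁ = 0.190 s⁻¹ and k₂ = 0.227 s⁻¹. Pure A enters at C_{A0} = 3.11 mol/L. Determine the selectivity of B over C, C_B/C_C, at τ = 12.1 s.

Solving the coupled first-order balances gives C_B(τ) = [k₁/(k₂−k₁)]·C_{A0}·(e^(−k₁τ) − e^(−k₂τ)).
e^(−k₁τ) = e^(−0.190×12.1) = e^(−2.299) = 0.1004; e^(−k₂τ) = e^(−2.747) = 0.06414.
C_B = 0.190×3.11/(0.227−0.190) × (0.1004−0.06414) = 15.97×0.03622 = 0.5784 mol/L.
C_A = C_{A0}e^(−k₁τ) = 0.3121 mol/L, so C_C = C_{A0}−C_A−C_B = 2.219 mol/L; C_B/C_C = 0.261.

0.261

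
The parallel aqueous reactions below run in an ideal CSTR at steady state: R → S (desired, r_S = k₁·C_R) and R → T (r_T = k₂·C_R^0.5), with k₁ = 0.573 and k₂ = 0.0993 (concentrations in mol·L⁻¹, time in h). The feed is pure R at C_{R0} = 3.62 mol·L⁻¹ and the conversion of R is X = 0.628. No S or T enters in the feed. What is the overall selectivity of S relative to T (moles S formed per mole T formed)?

Exit C_R = C_{R0}(1−X) = 3.62×0.372 = 1.347 mol·L⁻¹.
Rates in a CSTR are evaluated at the outlet concentration: r_S = 0.573×1.347 = 0.7716, r_T = 0.0993×1.347^0.5 = 0.1152.
Overall selectivity = C_S/C_T = r_Sτ/(r_Tτ) = r_S/r_T = 6.70.

6.70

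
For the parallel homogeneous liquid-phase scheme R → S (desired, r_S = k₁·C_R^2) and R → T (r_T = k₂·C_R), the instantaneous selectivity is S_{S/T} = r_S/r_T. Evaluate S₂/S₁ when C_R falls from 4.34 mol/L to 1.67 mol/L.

0.385

S_{S/T} = (k₁/k₂)·C_R, so S₂/S₁ = (C_{R,2}/C_{R,1}).
= 1.67/4.34 = 0.385.
Selectivity toward S falls as C_R falls — high-concentration operation is favoured.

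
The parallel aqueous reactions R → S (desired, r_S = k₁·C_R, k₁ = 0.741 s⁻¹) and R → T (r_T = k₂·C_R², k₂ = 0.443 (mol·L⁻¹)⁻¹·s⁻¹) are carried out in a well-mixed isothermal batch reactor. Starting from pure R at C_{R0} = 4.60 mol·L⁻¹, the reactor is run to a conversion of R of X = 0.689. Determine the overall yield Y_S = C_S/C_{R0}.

C_R = C_{R0}(1−X) = 1.431 mol·L⁻¹.
Along a PFR/batch, dC_S/dC_R = −r_S/(r_S+r_T) = −k₁/(k₁+k₂·C_R).
Integrating from C_{R0} to C_R: C_S = (0.741/0.443)·ln[(0.741+0.443·4.60)/(0.741+0.443·1.43)] = 1.673·ln(2.779/1.375) = 1.177 mol·L⁻¹.
Y_S = C_S/C_{R0} = 1.177/4.60 = 0.256.

0.256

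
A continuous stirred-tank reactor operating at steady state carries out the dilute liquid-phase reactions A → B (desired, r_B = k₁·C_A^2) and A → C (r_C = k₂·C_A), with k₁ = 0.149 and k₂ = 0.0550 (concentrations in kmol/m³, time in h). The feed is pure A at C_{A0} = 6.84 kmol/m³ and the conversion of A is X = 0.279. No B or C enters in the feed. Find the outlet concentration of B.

Exit C_A = C_{A0}(1−X) = 6.84×0.721 = 4.932 kmol/m³.
In a CSTR the entire volume is at exit conditions, so r_B = 0.149×4.932^2 = 3.624 and r_C = 0.0550×4.932 = 0.2712.
Fraction of consumed A going to B: r_B/(r_B+r_C) = 0.9304.
C_B = 0.9304·C_{A0}·X = 0.9304×6.84×0.279 = 1.78 kmol/m³.

1.78 kmol/m³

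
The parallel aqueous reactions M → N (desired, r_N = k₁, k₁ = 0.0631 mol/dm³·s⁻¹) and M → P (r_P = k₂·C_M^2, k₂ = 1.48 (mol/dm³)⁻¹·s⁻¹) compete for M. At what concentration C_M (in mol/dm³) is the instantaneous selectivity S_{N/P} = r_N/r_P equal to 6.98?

0.0782 mol/dm³

S_{N/P} = (k₁/k₂)·C_M^-2 ⇒ C_M = (S·k₂/k₁)^(-0.5).
= (6.98×1.48/0.0631)^(-0.5) = (163.7)^(-0.5) = 0.0782 mol/dm³.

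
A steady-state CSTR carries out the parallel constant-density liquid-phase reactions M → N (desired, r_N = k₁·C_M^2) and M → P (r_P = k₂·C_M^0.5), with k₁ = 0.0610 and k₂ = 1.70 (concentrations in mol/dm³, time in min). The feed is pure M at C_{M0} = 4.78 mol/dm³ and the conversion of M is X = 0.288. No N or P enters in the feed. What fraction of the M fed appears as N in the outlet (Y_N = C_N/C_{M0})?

0.0530

Exit C_M = C_{M0}(1−X) = 4.78×0.712 = 3.403 mol/dm³.
Rates in a CSTR are evaluated at the outlet concentration: r_N = 0.0610×3.403^2 = 0.7066, r_P = 1.70×3.403^0.5 = 3.136.
Fraction of consumed M going to N: r_N/(r_N+r_P) = 0.1839.
C_N = 0.1839·C_{M0}·X = 0.1839×4.78×0.288 = 0.253 mol/dm³; Y_N = C_N/C_{M0} = 0.0530.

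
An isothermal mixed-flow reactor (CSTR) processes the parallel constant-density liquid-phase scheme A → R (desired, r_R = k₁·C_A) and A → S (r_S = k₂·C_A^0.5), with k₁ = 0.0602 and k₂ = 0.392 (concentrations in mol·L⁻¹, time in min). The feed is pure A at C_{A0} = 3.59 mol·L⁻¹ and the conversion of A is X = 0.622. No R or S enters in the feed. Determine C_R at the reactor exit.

0.339 mol·L⁻¹

Exit C_A = C_{A0}(1−X) = 3.59×0.378 = 1.357 mol·L⁻¹.
Rates in a CSTR are evaluated at the outlet concentration: r_R = 0.0602×1.357 = 0.08169, r_S = 0.392×1.357^0.5 = 0.4566.
Fraction of consumed A going to R: r_R/(r_R+r_S) = 0.1517.
C_R = 0.1517·C_{A0}·X = 0.1517×3.59×0.622 = 0.339 mol·L⁻¹.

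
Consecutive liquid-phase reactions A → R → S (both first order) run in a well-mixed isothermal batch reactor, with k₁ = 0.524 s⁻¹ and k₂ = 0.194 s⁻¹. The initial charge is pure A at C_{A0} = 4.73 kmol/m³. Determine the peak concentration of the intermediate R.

2.64 kmol/m³

Evaluating C_R at t_opt = ln(k₂/k₁)/(k₂−k₁) gives C_{R,max}/C_{A0} = (k₁/k₂)^[k₂/(k₂−k₁)].
= (0.524/0.194)^(0.194/(0.194−0.524)) = (2.701)^(-0.5879) = 0.5576.
C_{R,max} = 0.5576×4.73 = 2.64 kmol/m³.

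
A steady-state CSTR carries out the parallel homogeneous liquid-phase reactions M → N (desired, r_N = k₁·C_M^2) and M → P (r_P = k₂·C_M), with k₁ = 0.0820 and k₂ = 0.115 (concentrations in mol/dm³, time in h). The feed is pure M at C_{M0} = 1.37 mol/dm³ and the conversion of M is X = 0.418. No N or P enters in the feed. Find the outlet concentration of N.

Exit C_M = C_{M0}(1−X) = 1.37×0.582 = 0.7973 mol/dm³.
Rates in a CSTR are evaluated at the outlet concentration: r_N = 0.0820×0.7973^2 = 0.05213, r_P = 0.115×0.7973 = 0.09169.
Fraction of consumed M going to N: r_N/(r_N+r_P) = 0.3625.
C_N = 0.3625·C_{M0}·X = 0.3625×1.37×0.418 = 0.208 mol/dm³.

0.208 mol/dm³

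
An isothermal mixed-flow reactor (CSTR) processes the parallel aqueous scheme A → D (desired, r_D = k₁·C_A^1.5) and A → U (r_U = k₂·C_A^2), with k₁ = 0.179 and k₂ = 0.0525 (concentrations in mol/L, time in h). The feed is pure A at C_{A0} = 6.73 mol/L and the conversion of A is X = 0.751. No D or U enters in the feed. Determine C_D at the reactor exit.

3.66 mol/L

Exit C_A = C_{A0}(1−X) = 6.73×0.249 = 1.676 mol/L.
A CSTR operates uniformly at the exit composition, giving r_D = 0.3883 and r_U = 0.1474 (each k·C_A^n at C_A = 1.676).
Fraction of consumed A going to D: r_D/(r_D+r_U) = 0.7248.
C_D = 0.7248·C_{A0}·X = 0.7248×6.73×0.751 = 3.66 mol/L.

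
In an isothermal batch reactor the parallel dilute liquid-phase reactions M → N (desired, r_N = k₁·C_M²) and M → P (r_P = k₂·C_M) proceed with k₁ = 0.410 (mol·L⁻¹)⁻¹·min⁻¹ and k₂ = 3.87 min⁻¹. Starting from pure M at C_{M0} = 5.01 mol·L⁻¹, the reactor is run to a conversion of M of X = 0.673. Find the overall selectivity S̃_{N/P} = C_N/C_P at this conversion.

C_M = C_{M0}(1−X) = 1.638 mol·L⁻¹.
Along a PFR/batch, dC_P/dC_M = −r_P/(r_N+r_P) = −k₂/(k₂+k₁·C_M).
Integrating from C_{M0} to C_M: C_P = (3.87/0.410)·ln[(3.87+0.410·5.01)/(3.87+0.410·1.64)] = 9.439·ln(5.924/4.542) = 2.508 mol·L⁻¹.
Then C_N = (C_{M0}−C_M) − C_P = 3.372 − 2.508 = 0.8635 mol·L⁻¹.
S̃_{N/P} = C_N/C_P = 0.8635/2.508 = 0.344.

0.344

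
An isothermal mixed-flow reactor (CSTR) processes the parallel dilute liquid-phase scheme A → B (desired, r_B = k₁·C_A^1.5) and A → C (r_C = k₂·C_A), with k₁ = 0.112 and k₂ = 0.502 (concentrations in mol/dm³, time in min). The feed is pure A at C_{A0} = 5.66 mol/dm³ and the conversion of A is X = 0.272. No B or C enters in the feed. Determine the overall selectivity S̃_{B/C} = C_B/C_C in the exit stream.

0.453

Exit C_A = C_{A0}(1−X) = 5.66×0.728 = 4.120 mol/dm³.
In a CSTR the entire volume is at exit conditions, so r_B = 0.112×4.120^1.5 = 0.9368 and r_C = 0.502×4.120 = 2.068.
Overall selectivity = C_B/C_C = r_Bτ/(r_Cτ) = r_B/r_C = 0.453.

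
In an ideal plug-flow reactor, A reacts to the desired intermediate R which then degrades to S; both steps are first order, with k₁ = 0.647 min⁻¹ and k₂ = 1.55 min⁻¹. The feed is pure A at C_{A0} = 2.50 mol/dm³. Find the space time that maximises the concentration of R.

Setting dC_R/dτ = 0 gives τ_opt = ln(k₂/k₁)/(k₂−k₁).
= ln(1.55/0.647)/(1.55−0.647) = ln(2.396)/0.9030 = 0.8737/0.9030 = 0.968 min.

0.968 min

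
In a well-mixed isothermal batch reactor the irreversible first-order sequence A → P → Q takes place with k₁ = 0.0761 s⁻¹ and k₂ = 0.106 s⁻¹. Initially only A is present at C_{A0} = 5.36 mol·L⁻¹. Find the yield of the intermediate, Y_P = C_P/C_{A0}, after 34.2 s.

For first-order series with pure A initially, C_P(t) = k₁C_{A0}/(k₂−k₁)·(e^(−k₁t) − e^(−k₂t)).
e^(−k₁t) = e^(−0.0761×34.2) = e^(−2.603) = 0.07408; e^(−k₂t) = e^(−3.625) = 0.02664.
C_P = 0.0761×5.36/(0.106−0.0761) × (0.07408−0.02664) = 13.64×0.04744 = 0.6471 mol·L⁻¹.
Y_P = C_P/C_{A0} = 0.6471/5.36 = 0.121.

0.121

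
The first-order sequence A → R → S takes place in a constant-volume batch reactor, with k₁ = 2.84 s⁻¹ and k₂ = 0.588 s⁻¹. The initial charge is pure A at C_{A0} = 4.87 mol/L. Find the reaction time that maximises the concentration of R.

Setting dC_R/dt = 0 gives t_opt = ln(k₂/k₁)/(k₂−k₁).
= ln(0.588/2.84)/(0.588−2.84) = ln(0.2070)/-2.252 = -1.575/-2.252 = 0.699 s.

0.699 s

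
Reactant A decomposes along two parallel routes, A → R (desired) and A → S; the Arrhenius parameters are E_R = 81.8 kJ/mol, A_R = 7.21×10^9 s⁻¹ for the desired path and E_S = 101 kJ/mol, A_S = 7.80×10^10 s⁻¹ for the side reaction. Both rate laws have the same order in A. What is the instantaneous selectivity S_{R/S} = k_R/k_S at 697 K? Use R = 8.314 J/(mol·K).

2.54

With equal orders, S_{R/S} = k_R/k_S = (A_R/A_S)·exp[(E_S−E_R)/(RT)].
(E_S−E_R)/(RT) = (101−81.8)×10³/(8.314×697) = 19200/5795 = 3.313.
k_R/k_S = (7.21×10^9/7.80×10^10)·exp(3.313) = 0.09244 × 27.48 = 2.54.
Since E_R < E_S, lowering the temperature improves selectivity toward R.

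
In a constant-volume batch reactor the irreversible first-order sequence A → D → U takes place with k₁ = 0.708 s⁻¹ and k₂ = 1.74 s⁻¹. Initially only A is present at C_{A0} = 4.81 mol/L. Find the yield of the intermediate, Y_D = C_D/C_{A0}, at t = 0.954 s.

0.219

The intermediate concentration in a first-order A→B→C sequence is C_D = k₁C_{A0}(e^(−k₁t) − e^(−k₂t))/(k₂−k₁).
e^(−k₁t) = e^(−0.708×0.954) = e^(−0.6754) = 0.5089; e^(−k₂t) = e^(−1.660) = 0.1901.
C_D = 0.708×4.81/(1.74−0.708) × (0.5089−0.1901) = 3.300×0.3188 = 1.052 mol/L.
Y_D = C_D/C_{A0} = 1.052/4.81 = 0.219.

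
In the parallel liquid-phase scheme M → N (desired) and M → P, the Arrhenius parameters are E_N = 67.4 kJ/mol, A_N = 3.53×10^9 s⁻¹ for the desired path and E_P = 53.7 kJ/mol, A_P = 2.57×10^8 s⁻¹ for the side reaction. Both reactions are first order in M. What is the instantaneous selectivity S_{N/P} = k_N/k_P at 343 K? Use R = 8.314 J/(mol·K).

k_N/k_P = (A_N/A_P)·exp[−(E_N−E_P)/(RT)] = (A_N/A_P)·exp[(E_P−E_N)/(RT)].
(E_P−E_N)/(RT) = (53.7−67.4)×10³/(8.314×343) = -13700/2852 = -4.804.
k_N/k_P = (3.53×10^9/2.57×10^8)·exp(-4.804) = 13.74 × 0.008196 = 0.113.
Since E_N > E_P, raising the temperature improves selectivity toward N.

0.113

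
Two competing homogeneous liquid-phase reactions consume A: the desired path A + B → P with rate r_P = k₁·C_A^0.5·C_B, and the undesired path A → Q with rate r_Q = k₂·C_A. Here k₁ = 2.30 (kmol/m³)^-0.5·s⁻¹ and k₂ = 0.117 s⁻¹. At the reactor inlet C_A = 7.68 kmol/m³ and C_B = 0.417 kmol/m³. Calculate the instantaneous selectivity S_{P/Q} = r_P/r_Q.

S_{P/Q} = r_P/r_Q = (k₁·C_A^0.5·C_B)/(k₂·C_A) = (k₁/k₂)·C_A^-0.5·C_B.
= (2.30×7.680^0.5×0.4170) / (0.117×7.680) = 2.658/0.8986 = 2.96.
The undesired path is higher order in A, so low C_A (CSTR or dilute feed) favours P.

2.96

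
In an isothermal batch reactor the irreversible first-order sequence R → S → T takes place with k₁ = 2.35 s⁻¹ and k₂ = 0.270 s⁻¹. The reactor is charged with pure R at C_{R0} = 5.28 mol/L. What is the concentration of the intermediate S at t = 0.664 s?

3.73 mol/L

The intermediate concentration in a first-order A→B→C sequence is C_S = k₁C_{R0}(e^(−k₁t) − e^(−k₂t))/(k₂−k₁).
e^(−k₁t) = e^(−2.35×0.664) = e^(−1.560) = 0.2101; e^(−k₂t) = e^(−0.1793) = 0.8359.
C_S = 2.35×5.28/(0.270−2.35) × (0.2101−0.8359) = (-5.965)×(-0.6258) = 3.733 mol/L.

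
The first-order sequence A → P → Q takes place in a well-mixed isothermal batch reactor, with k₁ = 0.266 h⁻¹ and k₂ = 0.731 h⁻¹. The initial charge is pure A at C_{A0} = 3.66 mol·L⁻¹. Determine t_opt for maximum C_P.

For first-order series the maximum of C_P occurs at t_opt = ln(k₂/k₁)/(k₂−k₁).
= ln(0.731/0.266)/(0.731−0.266) = ln(2.748)/0.4650 = 1.011/0.4650 = 2.17 h.

2.17 h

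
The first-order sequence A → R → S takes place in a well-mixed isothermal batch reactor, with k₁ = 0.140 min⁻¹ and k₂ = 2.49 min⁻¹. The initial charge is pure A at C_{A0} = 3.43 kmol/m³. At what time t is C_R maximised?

1.22 min

For first-order series the maximum of C_R occurs at t_opt = ln(k₂/k₁)/(k₂−k₁).
= ln(2.49/0.140)/(2.49−0.140) = ln(17.79)/2.350 = 2.878/2.350 = 1.22 min.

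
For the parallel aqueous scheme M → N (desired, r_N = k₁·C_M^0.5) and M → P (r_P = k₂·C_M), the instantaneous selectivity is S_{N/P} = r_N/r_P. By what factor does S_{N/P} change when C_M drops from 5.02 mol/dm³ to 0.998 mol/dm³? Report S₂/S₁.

S_{N/P} = (k₁/k₂)·C_M^-0.5, so S₂/S₁ = (C_{M,2}/C_{M,1})^-0.5.
= (0.998/5.02)^(-0.5) = (0.1988)^(-0.5) = 2.24.
Selectivity toward N rises as C_M falls — low-concentration operation is favoured.

2.24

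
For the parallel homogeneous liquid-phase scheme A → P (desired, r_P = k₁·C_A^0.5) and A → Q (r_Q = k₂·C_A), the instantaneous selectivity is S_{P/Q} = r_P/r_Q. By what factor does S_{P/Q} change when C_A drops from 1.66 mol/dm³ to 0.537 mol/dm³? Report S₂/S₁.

1.76

S_{P/Q} = (k₁/k₂)·C_A^-0.5, so S₂/S₁ = (C_{A,2}/C_{A,1})^-0.5.
= (0.537/1.66)^(-0.5) = (0.3235)^(-0.5) = 1.76.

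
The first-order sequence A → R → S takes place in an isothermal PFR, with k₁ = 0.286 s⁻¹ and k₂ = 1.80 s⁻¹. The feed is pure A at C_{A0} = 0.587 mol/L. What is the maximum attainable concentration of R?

0.0659 mol/L

At the optimum, C_{R,max}/C_{A0} = (k₁/k₂)^[k₂/(k₂−k₁)].
= (0.286/1.80)^(1.80/(1.80−0.286)) = (0.1589)^(1.189) = 0.1122.
C_{R,max} = 0.1122×0.587 = 0.0659 mol/L.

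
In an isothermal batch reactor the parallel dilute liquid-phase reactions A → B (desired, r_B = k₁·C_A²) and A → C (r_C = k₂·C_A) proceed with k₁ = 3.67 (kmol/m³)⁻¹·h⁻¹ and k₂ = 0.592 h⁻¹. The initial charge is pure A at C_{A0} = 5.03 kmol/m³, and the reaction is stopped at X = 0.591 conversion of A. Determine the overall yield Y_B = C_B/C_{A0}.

C_A = C_{A0}(1−X) = 2.057 kmol/m³.
Along a PFR/batch, dC_C/dC_A = −r_C/(r_B+r_C) = −k₂/(k₂+k₁·C_A).
Integrating from C_{A0} to C_A: C_C = (0.592/3.67)·ln[(0.592+3.67·5.03)/(0.592+3.67·2.06)] = 0.1613·ln(19.05/8.142) = 0.1371 kmol/m³.
Then C_B = (C_{A0}−C_A) − C_C = 2.973 − 0.1371 = 2.836 kmol/m³.
Y_B = C_B/C_{A0} = 2.836/5.03 = 0.564.

0.564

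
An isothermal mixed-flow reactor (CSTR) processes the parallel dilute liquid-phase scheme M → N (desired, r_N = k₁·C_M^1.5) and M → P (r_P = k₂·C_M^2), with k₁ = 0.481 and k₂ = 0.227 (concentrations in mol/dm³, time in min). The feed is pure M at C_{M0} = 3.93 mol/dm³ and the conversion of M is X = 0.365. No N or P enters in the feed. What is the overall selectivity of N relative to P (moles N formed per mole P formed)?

1.34

Exit C_M = C_{M0}(1−X) = 3.93×0.635 = 2.496 mol/dm³.
Rates in a CSTR are evaluated at the outlet concentration: r_N = 0.481×2.496^1.5 = 1.896, r_P = 0.227×2.496^2 = 1.414.
Overall selectivity = C_N/C_P = r_Nτ/(r_Pτ) = r_N/r_P = 1.34.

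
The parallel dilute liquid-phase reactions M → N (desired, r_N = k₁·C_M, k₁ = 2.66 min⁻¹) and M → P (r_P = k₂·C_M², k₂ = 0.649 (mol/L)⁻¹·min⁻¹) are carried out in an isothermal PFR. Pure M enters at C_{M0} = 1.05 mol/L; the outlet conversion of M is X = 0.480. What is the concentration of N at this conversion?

0.422 mol/L

C_M = C_{M0}(1−X) = 0.5460 mol/L.
Along a PFR/batch, dC_N/dC_M = −r_N/(r_N+r_P) = −k₁/(k₁+k₂·C_M).
Integrating from C_{M0} to C_M: C_N = (2.66/0.649)·ln[(2.66+0.649·1.05)/(2.66+0.649·0.546)] = 4.099·ln(3.341/3.014) = 0.4222 mol/L.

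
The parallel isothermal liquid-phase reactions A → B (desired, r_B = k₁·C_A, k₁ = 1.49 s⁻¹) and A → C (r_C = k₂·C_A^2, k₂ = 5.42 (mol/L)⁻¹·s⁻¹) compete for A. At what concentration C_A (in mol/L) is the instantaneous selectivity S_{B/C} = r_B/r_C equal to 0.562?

S_{B/C} = (k₁/k₂)·C_A⁻¹ ⇒ C_A = (S·k₂/k₁)^(-1).
= (0.562×5.42/1.49)^(-1) = (2.044)^(-1) = 0.489 mol/L.

0.489 mol/L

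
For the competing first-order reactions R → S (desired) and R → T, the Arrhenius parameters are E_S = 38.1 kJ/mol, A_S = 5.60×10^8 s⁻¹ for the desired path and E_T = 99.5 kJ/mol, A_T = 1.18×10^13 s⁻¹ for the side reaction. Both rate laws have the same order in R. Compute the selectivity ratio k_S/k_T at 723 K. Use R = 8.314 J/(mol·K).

1.30

Since both paths have the same order in R, the concentration cancels and S_{S/T} = k_S/k_T = (A_S/A_T)·exp[(E_T−E_S)/(RT)].
(E_T−E_S)/(RT) = (99.5−38.1)×10³/(8.314×723) = 61400/6011 = 10.21.
k_S/k_T = (5.60×10^8/1.18×10^13)·exp(10.21) = 4.746×10^-5 × 27298 = 1.30.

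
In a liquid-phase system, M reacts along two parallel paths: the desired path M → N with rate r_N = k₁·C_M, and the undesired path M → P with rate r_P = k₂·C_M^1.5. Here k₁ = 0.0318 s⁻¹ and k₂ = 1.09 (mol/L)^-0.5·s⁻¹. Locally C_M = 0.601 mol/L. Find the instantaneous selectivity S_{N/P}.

S_{N/P} = r_N/r_P = (k₁·C_M)/(k₂·C_M^1.5) = (k₁/k₂)·C_M^-0.5.
= (0.0318×0.6010) / (1.09×0.6010^1.5) = 0.01911/0.5079 = 0.0376.

0.0376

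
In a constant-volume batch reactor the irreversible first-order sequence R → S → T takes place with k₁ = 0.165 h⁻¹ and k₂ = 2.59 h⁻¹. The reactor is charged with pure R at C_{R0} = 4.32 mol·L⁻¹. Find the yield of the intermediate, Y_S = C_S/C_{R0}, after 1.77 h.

0.0501

Solving the coupled first-order balances gives C_S(t) = [k₁/(k₂−k₁)]·C_{R0}·(e^(−k₁t) − e^(−k₂t)).
e^(−k₁t) = e^(−0.165×1.77) = e^(−0.2921) = 0.7467; e^(−k₂t) = e^(−4.584) = 0.01021.
C_S = 0.165×4.32/(2.59−0.165) × (0.7467−0.01021) = 0.2939×0.7365 = 0.2165 mol·L⁻¹.
Y_S = C_S/C_{R0} = 0.2165/4.32 = 0.0501.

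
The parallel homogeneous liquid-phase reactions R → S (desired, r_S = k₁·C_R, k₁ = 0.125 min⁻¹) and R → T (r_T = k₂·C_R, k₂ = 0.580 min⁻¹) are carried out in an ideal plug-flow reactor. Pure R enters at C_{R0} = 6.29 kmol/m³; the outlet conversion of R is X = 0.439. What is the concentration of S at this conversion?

C_R = C_{R0}(1−X) = 3.529 kmol/m³.
Both paths are first order in R, so the instantaneous fraction to S is constant: dC_S/d(−C_R) = k₁/(k₁+k₂) = 0.1773.
C_S = 0.1773·(C_{R0}−C_R) = 0.1773×2.761 = 0.490 kmol/m³.

0.490 kmol/m³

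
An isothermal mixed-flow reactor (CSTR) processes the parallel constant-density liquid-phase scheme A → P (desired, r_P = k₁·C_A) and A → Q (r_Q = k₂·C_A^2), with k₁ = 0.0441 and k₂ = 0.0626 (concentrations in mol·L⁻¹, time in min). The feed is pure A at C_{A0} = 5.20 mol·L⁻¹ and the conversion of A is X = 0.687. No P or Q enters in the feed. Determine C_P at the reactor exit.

Exit C_A = C_{A0}(1−X) = 5.20×0.313 = 1.628 mol·L⁻¹.
In a CSTR the entire volume is at exit conditions, so r_P = 0.0441×1.628 = 0.07178 and r_Q = 0.0626×1.628^2 = 0.1658.
Fraction of consumed A going to P: r_P/(r_P+r_Q) = 0.3021.
C_P = 0.3021·C_{A0}·X = 0.3021×5.20×0.687 = 1.08 mol·L⁻¹.

1.08 mol·L⁻¹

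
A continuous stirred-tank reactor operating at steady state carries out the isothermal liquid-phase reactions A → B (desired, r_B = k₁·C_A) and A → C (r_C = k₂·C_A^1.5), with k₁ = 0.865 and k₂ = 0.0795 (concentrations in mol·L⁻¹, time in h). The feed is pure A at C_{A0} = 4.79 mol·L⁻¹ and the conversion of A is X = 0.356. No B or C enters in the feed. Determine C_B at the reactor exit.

Exit C_A = C_{A0}(1−X) = 4.79×0.644 = 3.085 mol·L⁻¹.
A CSTR operates uniformly at the exit composition, giving r_B = 2.668 and r_C = 0.4307 (each k·C_A^n at C_A = 3.085).
Fraction of consumed A going to B: r_B/(r_B+r_C) = 0.8610.
C_B = 0.8610·C_{A0}·X = 0.8610×4.79×0.356 = 1.47 mol·L⁻¹.

1.47 mol·L⁻¹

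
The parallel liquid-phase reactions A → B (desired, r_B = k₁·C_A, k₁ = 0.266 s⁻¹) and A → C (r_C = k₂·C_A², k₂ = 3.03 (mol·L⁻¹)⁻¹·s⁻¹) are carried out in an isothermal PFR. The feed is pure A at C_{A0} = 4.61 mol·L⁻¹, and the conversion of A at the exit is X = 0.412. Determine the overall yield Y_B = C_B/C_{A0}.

C_A = C_{A0}(1−X) = 2.711 mol·L⁻¹.
Along a PFR/batch, dC_B/dC_A = −r_B/(r_B+r_C) = −k₁/(k₁+k₂·C_A).
Integrating from C_{A0} to C_A: C_B = (0.266/3.03)·ln[(0.266+3.03·4.61)/(0.266+3.03·2.71)] = 0.08779·ln(14.23/8.479) = 0.04548 mol·L⁻¹.
Y_B = C_B/C_{A0} = 0.04548/4.61 = 0.00986.

0.00986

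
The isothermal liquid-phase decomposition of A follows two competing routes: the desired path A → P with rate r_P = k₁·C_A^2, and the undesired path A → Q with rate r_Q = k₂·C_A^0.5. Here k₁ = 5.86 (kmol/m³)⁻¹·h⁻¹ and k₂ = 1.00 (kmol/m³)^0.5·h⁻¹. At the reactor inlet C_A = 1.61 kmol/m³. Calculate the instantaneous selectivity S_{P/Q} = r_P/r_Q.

12.0

S_{P/Q} = r_P/r_Q = (k₁·C_A^2)/(k₂·C_A^0.5) = (k₁/k₂)·C_A^1.5.
= (5.86×1.610^2) / (1.00×1.610^0.5) = 15.19/1.269 = 12.0.
Since the desired path is higher order in A, keeping C_A high (PFR or concentrated feed) favours P.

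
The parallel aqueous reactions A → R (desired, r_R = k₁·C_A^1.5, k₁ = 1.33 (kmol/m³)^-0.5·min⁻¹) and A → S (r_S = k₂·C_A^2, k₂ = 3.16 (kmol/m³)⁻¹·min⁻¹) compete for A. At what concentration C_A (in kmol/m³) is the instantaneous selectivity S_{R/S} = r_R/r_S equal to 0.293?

2.06 kmol/m³

S_{R/S} = (k₁/k₂)·C_A^-0.5 ⇒ C_A = (S·k₂/k₁)^(-2).
= (0.293×3.16/1.33)^(-2) = (0.6962)^(-2) = 2.06 kmol/m³.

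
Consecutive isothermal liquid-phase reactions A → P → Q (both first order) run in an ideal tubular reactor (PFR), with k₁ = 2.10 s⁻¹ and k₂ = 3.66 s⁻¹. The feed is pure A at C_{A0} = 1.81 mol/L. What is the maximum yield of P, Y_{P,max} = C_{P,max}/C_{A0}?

0.272

Evaluating C_P at τ_opt = ln(k₂/k₁)/(k₂−k₁) gives C_{P,max}/C_{A0} = (k₁/k₂)^[k₂/(k₂−k₁)].
= (2.10/3.66)^(3.66/(3.66−2.10)) = (0.5738)^(2.346) = 0.2716.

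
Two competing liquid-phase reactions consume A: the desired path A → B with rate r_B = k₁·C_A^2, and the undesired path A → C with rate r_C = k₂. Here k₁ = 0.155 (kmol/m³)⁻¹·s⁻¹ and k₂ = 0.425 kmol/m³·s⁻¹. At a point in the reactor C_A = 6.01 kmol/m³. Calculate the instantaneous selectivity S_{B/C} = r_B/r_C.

13.2

S_{B/C} = r_B/r_C = (k₁·C_A^2)/(k₂) = (k₁/k₂)·C_A^2.
= (0.155×6.010^2) / (0.425) = 5.599/0.4250 = 13.2.
Since the desired path is higher order in A, keeping C_A high (PFR or concentrated feed) favours B.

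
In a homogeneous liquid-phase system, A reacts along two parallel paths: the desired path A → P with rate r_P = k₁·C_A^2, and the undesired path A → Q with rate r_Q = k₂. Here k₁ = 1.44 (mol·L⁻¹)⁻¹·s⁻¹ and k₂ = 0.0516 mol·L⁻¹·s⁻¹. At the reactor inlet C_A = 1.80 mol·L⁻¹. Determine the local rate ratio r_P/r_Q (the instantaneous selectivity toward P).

S_{P/Q} = r_P/r_Q = (k₁·C_A^2)/(k₂) = (k₁/k₂)·C_A^2.
= (1.44×1.800^2) / (0.0516) = 4.666/0.05160 = 90.4.
Since the desired path is higher order in A, keeping C_A high (PFR or concentrated feed) favours P.

90.4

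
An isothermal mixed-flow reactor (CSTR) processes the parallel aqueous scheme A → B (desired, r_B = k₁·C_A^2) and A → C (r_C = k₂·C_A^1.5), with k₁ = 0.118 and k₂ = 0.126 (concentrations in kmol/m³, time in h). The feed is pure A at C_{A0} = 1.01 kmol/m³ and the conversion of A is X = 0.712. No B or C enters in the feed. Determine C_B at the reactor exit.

0.241 kmol/m³

Exit C_A = C_{A0}(1−X) = 1.01×0.288 = 0.2909 kmol/m³.
In a CSTR the entire volume is at exit conditions, so r_B = 0.118×0.2909^2 = 0.009984 and r_C = 0.126×0.2909^1.5 = 0.01977.
Fraction of consumed A going to B: r_B/(r_B+r_C) = 0.3356.
C_B = 0.3356·C_{A0}·X = 0.3356×1.01×0.712 = 0.241 kmol/m³.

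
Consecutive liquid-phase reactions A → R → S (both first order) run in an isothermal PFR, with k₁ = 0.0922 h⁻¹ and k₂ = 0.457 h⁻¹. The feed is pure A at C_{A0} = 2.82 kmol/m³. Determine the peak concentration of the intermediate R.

0.380 kmol/m³

Evaluating C_R at τ_opt = ln(k₂/k₁)/(k₂−k₁) gives C_{R,max}/C_{A0} = (k₁/k₂)^[k₂/(k₂−k₁)].
= (0.0922/0.457)^(0.457/(0.457−0.0922)) = (0.2018)^(1.253) = 0.1346.
C_{R,max} = 0.1346×2.82 = 0.380 kmol/m³.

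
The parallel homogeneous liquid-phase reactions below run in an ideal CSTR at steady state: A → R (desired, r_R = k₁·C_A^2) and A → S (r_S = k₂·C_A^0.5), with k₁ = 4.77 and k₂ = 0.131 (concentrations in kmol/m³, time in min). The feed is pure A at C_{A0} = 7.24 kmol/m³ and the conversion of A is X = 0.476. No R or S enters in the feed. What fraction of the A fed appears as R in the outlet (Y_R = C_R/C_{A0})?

Exit C_A = C_{A0}(1−X) = 7.24×0.524 = 3.794 kmol/m³.
Rates in a CSTR are evaluated at the outlet concentration: r_R = 4.77×3.794^2 = 68.65, r_S = 0.131×3.794^0.5 = 0.2552.
Fraction of consumed A going to R: r_R/(r_R+r_S) = 0.9963.
C_R = 0.9963·C_{A0}·X = 0.9963×7.24×0.476 = 3.43 kmol/m³; Y_R = C_R/C_{A0} = 0.474.

0.474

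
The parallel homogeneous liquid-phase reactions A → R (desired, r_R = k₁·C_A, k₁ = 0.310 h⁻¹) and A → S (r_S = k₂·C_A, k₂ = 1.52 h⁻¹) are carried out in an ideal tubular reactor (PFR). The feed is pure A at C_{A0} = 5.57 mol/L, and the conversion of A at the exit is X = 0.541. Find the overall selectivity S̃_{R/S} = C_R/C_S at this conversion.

0.204

C_A = C_{A0}(1−X) = 2.557 mol/L.
Both paths are first order in A, so the instantaneous fraction to R is constant: dC_R/d(−C_A) = k₁/(k₁+k₂) = 0.1694.
C_R = 0.1694·(C_{A0}−C_A) = 0.1694×3.013 = 0.510 mol/L.
C_S = (C_{A0}−C_A)−C_R = 2.503 mol/L; S̃_{R/S} = 0.5105/2.503 = 0.204.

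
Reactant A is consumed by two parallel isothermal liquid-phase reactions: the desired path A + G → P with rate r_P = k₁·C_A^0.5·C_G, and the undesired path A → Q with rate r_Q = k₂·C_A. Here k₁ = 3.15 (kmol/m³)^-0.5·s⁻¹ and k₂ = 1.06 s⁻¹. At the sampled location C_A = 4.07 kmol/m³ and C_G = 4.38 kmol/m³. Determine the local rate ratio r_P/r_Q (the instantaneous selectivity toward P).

6.45

S_{P/Q} = r_P/r_Q = (k₁·C_A^0.5·C_G)/(k₂·C_A) = (k₁/k₂)·C_A^-0.5·C_G.
= (3.15×4.070^0.5×4.380) / (1.06×4.070) = 27.83/4.314 = 6.45.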